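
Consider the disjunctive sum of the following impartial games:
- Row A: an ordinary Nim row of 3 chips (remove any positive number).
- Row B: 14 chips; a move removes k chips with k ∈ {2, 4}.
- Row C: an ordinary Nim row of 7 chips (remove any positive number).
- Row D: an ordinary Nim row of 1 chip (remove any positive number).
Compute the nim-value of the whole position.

Row A is a plain Nim row of size 3, so its Grundy value is 3.
Grundy values for row B (subtraction set {2, 4}):
k:     0  1  2  3  4  5  6  7  8  9 10 11 12 13 14
g(k):  0  0  1  1  2  2  0  0  1  1  2  2  0  0  1
So g(14) = 1.
Row C is a plain Nim row of size 7, so its Grundy value is 7.
Row D is a plain Nim row of size 1, so its Grundy value is 1.
The value of a disjunctive sum is the nim-sum of the parts.
Combined value = 3 XOR 1 XOR 7 XOR 1 = 4.

4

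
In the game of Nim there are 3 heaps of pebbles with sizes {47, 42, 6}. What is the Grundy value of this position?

Compute the nim-sum pairwise:
47 XOR 42 = 5
5 XOR 6 = 3

3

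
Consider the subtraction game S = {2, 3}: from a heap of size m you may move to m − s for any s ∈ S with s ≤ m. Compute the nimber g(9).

Build the Grundy sequence with g(k) = mex{g(k−s) : s ∈ {2, 3}, s ≤ k}:
g(0) = mex{} = 0
g(1) = mex{} = 0
g(2) = mex{0} = 1
g(3) = mex{0} = 1
g(4) = mex{0,1} = 2
g(5) = mex{1} = 0
g(6) = mex{1,2} = 0
g(7) = mex{0,2} = 1
g(8) = mex{0} = 1
g(9) = mex{0,1} = 2
So g(9) = 2.

2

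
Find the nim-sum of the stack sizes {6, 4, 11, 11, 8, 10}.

0

Compute the nim-sum pairwise:
6 ^ 4 = 2
2 ^ 11 = 9
9 ^ 11 = 2
2 ^ 8 = 10
10 ^ 10 = 0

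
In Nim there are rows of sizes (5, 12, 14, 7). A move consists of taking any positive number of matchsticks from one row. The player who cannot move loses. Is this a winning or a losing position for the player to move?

Nim-sum: 5 ^ 12 ^ 14 ^ 7 = 0.
The nim-sum is 0, so this is a P-position: the player to move is in a losing position under optimal play.

Losing position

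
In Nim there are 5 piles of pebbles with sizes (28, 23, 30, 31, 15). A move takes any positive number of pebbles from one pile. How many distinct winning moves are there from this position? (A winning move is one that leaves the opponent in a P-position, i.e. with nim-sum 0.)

5

Compute the nim-sum pairwise:
28 ⊕ 23 = 11
11 ⊕ 30 = 21
21 ⊕ 31 = 10
10 ⊕ 15 = 5
The overall nim-sum is X = 5. A pile of size p has a winning move iff p XOR X < p (reduce it to p XOR X).
  28: 28 XOR 5 = 25 < 28 — winning move (to 25).
  23: 23 XOR 5 = 18 < 23 — winning move (to 18).
  30: 30 XOR 5 = 27 < 30 — winning move (to 27).
  31: 31 XOR 5 = 26 < 31 — winning move (to 26).
  15: 15 XOR 5 = 10 < 15 — winning move (to 10).
That gives 5 winning moves.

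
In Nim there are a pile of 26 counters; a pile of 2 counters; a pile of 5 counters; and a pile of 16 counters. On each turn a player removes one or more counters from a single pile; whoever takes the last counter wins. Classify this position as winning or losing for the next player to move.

Winning position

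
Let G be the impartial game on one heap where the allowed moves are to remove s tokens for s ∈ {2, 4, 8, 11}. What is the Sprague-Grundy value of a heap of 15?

1

Grundy values for subtraction set {2, 4, 8, 11}:
k:     0  1  2  3  4  5  6  7  8  9 10 11 12 13 14 15
g(k):  0  0  1  1  2  2  0  0  1  1  2  2  3  0  4  1
So g(15) = 1.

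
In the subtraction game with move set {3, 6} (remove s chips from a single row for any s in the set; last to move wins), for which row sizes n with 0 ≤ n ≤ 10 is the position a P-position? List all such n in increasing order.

0, 1, 2, 9, 10

Build the Grundy sequence with g(k) = mex{g(k−s) : s ∈ {3, 6}, s ≤ k}:
g(0) = mex{} = 0
g(1) = mex{} = 0
g(2) = mex{} = 0
g(3) = mex{0} = 1
g(4) = mex{0} = 1
g(5) = mex{0} = 1
g(6) = mex{0,1} = 2
g(7) = mex{0,1} = 2
g(8) = mex{0,1} = 2
g(9) = mex{1,2} = 0
g(10) = mex{1,2} = 0
The P-positions (g = 0) in 0..10 are 0, 1, 2, 9, 10.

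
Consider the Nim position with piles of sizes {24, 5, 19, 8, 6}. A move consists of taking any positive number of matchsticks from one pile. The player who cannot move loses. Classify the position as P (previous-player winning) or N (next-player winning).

P-position

Write each in binary and XOR column by column:
  11000  (24)
  00101  (5)
  10011  (19)
  01000  (8)
  00110  (6)
  -----
  00000  (0)
The nim-sum is 0, so this is a P-position: the player to move is in a losing position under optimal play.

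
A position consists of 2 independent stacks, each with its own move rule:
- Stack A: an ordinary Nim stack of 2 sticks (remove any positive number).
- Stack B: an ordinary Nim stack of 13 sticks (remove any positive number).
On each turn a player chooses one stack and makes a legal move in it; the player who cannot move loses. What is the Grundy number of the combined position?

Stack A is a plain Nim stack of size 2, so its Grundy value is 2.
Stack B is a plain Nim stack of size 13, so its Grundy value is 13.
The value of a disjunctive sum is the nim-sum of the parts.
Combined value = 2 ⊕ 13 = 15.

15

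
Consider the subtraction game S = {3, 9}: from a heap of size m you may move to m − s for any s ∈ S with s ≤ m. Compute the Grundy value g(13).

0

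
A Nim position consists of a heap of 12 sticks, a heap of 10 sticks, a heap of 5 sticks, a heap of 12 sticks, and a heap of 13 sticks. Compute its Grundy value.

Write each in binary and XOR column by column:
  1100  (12)
  1010  (10)
  0101  (5)
  1100  (12)
  1101  (13)
  ----
  0010  (2)

2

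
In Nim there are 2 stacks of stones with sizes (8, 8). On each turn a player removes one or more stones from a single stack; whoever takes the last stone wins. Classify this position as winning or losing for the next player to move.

Compute the nim-sum pairwise:
8 XOR 8 = 0
The nim-sum is 0, so this is a P-position: the player to move is in a losing position under optimal play.

Losing position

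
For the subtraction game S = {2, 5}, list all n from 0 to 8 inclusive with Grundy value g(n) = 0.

Build the Grundy sequence with g(k) = mex{g(k−s) : s ∈ {2, 5}, s ≤ k}:
g(0) = mex{} = 0
g(1) = mex{} = 0
g(2) = mex{0} = 1
g(3) = mex{0} = 1
g(4) = mex{1} = 0
g(5) = mex{0,1} = 2
g(6) = mex{0} = 1
g(7) = mex{1,2} = 0
g(8) = mex{1} = 0
The P-positions (g = 0) in 0..8 are 0, 1, 4, 7, 8.

0, 1, 4, 7, 8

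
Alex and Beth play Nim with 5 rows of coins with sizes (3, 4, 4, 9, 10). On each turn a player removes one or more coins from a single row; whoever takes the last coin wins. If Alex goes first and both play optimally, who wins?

Beth wins

Write each in binary and XOR column by column:
  0011  (3)
  0100  (4)
  0100  (4)
  1001  (9)
  1010  (10)
  ----
  0000  (0)
The nim-sum is 0, so this is a P-position: the player to move is in a losing position under optimal play; Alex is about to move from it and so loses — Beth wins.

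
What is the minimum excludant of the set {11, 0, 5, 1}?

The values 0, 1 are all present; 2 is the first non-negative integer missing from the set.

2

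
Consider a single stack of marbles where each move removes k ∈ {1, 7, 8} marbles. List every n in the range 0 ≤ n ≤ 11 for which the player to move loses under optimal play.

0, 2, 4, 6

Compute g(0), g(1), … for moves {1, 7, 8}:
g(0) = mex{} = 0
g(1) = mex{0} = 1
g(2) = mex{1} = 0
g(3) = mex{0} = 1
g(4) = mex{1} = 0
g(5) = mex{0} = 1
g(6) = mex{1} = 0
g(7) = mex{0} = 1
g(8) = mex{0,1} = 2
g(9) = mex{0,1,2} = 3
g(10) = mex{0,1,3} = 2
g(11) = mex{0,1,2} = 3
The P-positions (g = 0) in 0..11 are 0, 2, 4, 6.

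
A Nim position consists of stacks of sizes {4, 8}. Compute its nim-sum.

12

Nim-sum: 4 ^ 8 = 12.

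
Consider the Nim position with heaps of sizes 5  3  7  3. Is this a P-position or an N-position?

Nim-sum: 5 ⊕ 3 ⊕ 7 ⊕ 3 = 2.
The nim-sum is 2 ≠ 0, so this is an N-position: the player to move can win.

N-position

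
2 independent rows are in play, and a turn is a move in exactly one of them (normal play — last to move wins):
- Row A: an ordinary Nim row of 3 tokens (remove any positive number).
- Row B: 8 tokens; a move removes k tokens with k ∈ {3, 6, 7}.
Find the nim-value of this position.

Row A is a plain Nim row of size 3, so its Grundy value is 3.
For row B, compute g(0), g(1), … with moves {3, 6, 7}:
k:     0  1  2  3  4  5  6  7  8
g(k):  0  0  0  1  1  1  2  2  2
So g(8) = 2.
The value of a disjunctive sum is the nim-sum of the parts.
Combined value = 3 ⊕ 2 = 1.

1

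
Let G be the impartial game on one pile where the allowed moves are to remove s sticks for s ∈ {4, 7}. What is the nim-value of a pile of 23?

Grundy values for subtraction set {4, 7}:
k:     0  1  2  3  4  5  6  7  8  9 10 11 12 13 14 15 16 17 18 19 20 21 22 23
g(k):  0  0  0  0  1  1  1  1  2  2  2  0  0  0  0  1  1  1  1  2  2  2  0  0
So g(23) = 0.

0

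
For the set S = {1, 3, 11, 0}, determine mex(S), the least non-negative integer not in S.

2

The values 0, 1 are all present; 2 is the first non-negative integer missing from the set.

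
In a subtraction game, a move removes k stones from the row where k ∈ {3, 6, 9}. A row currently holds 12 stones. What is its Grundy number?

0

Build the Grundy sequence with g(k) = mex{g(k−s) : s ∈ {3, 6, 9}, s ≤ k}:
k:     0  1  2  3  4  5  6  7  8  9 10 11 12
g(k):  0  0  0  1  1  1  2  2  2  3  3  3  0
So g(12) = 0.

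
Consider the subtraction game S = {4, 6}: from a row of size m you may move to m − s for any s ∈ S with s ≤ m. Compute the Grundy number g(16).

1

Build the Grundy sequence with g(k) = mex{g(k−s) : s ∈ {4, 6}, s ≤ k}:
k:     0  1  2  3  4  5  6  7  8  9 10 11 12 13 14 15 16
g(k):  0  0  0  0  1  1  1  1  2  2  0  0  0  0  1  1  1
So g(16) = 1.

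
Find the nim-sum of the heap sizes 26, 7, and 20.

9

Compute the nim-sum pairwise:
26 ^ 7 = 29
29 ^ 20 = 9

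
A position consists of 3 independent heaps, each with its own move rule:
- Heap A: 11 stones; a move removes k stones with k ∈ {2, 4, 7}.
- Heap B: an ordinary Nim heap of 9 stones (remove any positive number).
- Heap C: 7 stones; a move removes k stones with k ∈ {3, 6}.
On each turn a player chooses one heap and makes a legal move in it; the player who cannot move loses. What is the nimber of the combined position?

For heap A, compute g(0), g(1), … with moves {2, 4, 7}:
g(0) = mex{} = 0
g(1) = mex{} = 0
g(2) = mex{0} = 1
g(3) = mex{0} = 1
g(4) = mex{0,1} = 2
g(5) = mex{0,1} = 2
g(6) = mex{1,2} = 0
g(7) = mex{0,1,2} = 3
g(8) = mex{0,2} = 1
g(9) = mex{1,2,3} = 0
g(10) = mex{0,1} = 2
g(11) = mex{0,2,3} = 1
So g(11) = 1.
Heap B is a plain Nim heap of size 9, so its Grundy value is 9.
For heap C, compute g(0), g(1), … with moves {3, 6}:
k:     0  1  2  3  4  5  6  7
g(k):  0  0  0  1  1  1  2  2
So g(7) = 2.
By the Sprague-Grundy theorem, the Grundy value of a sum of independent games is the XOR of the component values.
Combined value = 1 XOR 9 XOR 2 = 10.

10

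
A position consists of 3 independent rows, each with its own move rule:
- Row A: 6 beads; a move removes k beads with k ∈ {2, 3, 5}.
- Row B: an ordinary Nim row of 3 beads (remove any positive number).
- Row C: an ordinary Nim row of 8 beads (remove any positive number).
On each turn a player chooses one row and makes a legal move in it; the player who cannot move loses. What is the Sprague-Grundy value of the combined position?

8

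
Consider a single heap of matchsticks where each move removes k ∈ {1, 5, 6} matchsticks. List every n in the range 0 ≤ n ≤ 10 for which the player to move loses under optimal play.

Grundy values for subtraction set {1, 5, 6}:
g(0) = mex{} = 0
g(1) = mex{0} = 1
g(2) = mex{1} = 0
g(3) = mex{0} = 1
g(4) = mex{1} = 0
g(5) = mex{0} = 1
g(6) = mex{0,1} = 2
g(7) = mex{0,1,2} = 3
g(8) = mex{0,1,3} = 2
g(9) = mex{0,1,2} = 3
g(10) = mex{0,1,3} = 2
The P-positions (g = 0) in 0..10 are 0, 2, 4.

0, 2, 4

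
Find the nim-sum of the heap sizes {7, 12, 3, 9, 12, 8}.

5

Nim-sum: 7 ^ 12 ^ 3 ^ 9 ^ 12 ^ 8 = 5.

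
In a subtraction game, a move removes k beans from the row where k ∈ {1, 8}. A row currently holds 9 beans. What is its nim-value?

Grundy values for subtraction set {1, 8}:
k:     0  1  2  3  4  5  6  7  8  9
g(k):  0  1  0  1  0  1  0  1  2  0
So g(9) = 0.

0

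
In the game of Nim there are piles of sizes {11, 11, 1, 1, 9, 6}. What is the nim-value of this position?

15

In binary:
  1011  (11)
  1011  (11)
  0001  (1)
  0001  (1)
  1001  (9)
  0110  (6)
  ----
  1111  (15)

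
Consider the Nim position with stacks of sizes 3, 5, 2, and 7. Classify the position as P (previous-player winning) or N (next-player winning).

N-position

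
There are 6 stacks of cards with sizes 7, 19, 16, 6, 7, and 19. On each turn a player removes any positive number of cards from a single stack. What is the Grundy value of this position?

22

Bitwise XOR of the heap sizes:
  00111  (7)
  10011  (19)
  10000  (16)
  00110  (6)
  00111  (7)
  10011  (19)
  -----
  10110  (22)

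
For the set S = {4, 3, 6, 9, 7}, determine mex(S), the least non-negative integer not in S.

0

0 is not in the set, so the mex is 0.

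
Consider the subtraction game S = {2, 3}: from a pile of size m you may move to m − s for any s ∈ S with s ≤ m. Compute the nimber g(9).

2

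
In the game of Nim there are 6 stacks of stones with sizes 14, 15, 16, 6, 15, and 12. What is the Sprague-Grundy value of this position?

20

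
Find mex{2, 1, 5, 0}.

3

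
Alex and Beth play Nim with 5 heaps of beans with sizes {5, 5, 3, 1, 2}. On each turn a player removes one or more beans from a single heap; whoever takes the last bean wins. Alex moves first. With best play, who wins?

Beth wins

Compute the nim-sum pairwise:
5 ^ 5 = 0
0 ^ 3 = 3
3 ^ 1 = 2
2 ^ 2 = 0
The nim-sum is 0, so this is a P-position: the player to move is in a losing position under optimal play; Alex is about to move from it and so loses — Beth wins.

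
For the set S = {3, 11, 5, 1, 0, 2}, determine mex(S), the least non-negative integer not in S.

4

The values 0, 1, 2, 3 are all present; 4 is the first non-negative integer missing from the set.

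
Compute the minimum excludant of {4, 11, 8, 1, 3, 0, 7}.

2

The values 0, 1 are all present; 2 is the first non-negative integer missing from the set.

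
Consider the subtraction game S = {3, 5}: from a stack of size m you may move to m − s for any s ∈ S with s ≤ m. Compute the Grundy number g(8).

0

Compute g(0), g(1), … for moves {3, 5}:
g(0) = mex{} = 0
g(1) = mex{} = 0
g(2) = mex{} = 0
g(3) = mex{0} = 1
g(4) = mex{0} = 1
g(5) = mex{0} = 1
g(6) = mex{0,1} = 2
g(7) = mex{0,1} = 2
g(8) = mex{1} = 0
So g(8) = 0.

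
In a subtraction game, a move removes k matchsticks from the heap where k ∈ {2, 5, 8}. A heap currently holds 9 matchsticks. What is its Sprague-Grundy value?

Build the Grundy sequence with g(k) = mex{g(k−s) : s ∈ {2, 5, 8}, s ≤ k}:
g(0) = mex{} = 0
g(1) = mex{} = 0
g(2) = mex{0} = 1
g(3) = mex{0} = 1
g(4) = mex{1} = 0
g(5) = mex{0,1} = 2
g(6) = mex{0} = 1
g(7) = mex{1,2} = 0
g(8) = mex{0,1} = 2
g(9) = mex{0} = 1
So g(9) = 1.

1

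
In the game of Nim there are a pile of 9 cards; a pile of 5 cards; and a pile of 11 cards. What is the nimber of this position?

Bitwise XOR of the heap sizes:
  1001  (9)
  0101  (5)
  1011  (11)
  ----
  0111  (7)

7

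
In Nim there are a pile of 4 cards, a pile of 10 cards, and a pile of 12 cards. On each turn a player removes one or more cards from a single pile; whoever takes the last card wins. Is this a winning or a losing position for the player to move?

Winning position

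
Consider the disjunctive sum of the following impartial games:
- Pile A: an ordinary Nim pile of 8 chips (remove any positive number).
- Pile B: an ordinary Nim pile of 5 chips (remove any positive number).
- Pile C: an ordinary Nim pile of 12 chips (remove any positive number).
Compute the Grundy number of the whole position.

Pile A is a plain Nim pile of size 8, so its Grundy value is 8.
Pile B is a plain Nim pile of size 5, so its Grundy value is 5.
Pile C is a plain Nim pile of size 12, so its Grundy value is 12.
By the Sprague-Grundy theorem, the Grundy value of a sum of independent games is the XOR of the component values.
Combined value = 8 ⊕ 5 ⊕ 12 = 1.

1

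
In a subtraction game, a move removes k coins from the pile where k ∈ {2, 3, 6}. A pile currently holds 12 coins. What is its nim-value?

1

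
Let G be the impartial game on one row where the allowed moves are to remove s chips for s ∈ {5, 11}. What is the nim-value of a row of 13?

2

Grundy values for subtraction set {5, 11}:
g(0) = mex{} = 0
g(1) = mex{} = 0
g(2) = mex{} = 0
g(3) = mex{} = 0
g(4) = mex{} = 0
g(5) = mex{0} = 1
g(6) = mex{0} = 1
g(7) = mex{0} = 1
g(8) = mex{0} = 1
g(9) = mex{0} = 1
g(10) = mex{1} = 0
g(11) = mex{0,1} = 2
g(12) = mex{0,1} = 2
g(13) = mex{0,1} = 2
So g(13) = 2.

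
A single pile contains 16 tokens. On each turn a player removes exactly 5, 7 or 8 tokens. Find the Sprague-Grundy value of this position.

Build the Grundy sequence with g(k) = mex{g(k−s) : s ∈ {5, 7, 8}, s ≤ k}:
k:     0  1  2  3  4  5  6  7  8  9 10 11 12 13 14 15 16
g(k):  0  0  0  0  0  1  1  1  1  1  2  2  2  0  0  0  0
So g(16) = 0.

0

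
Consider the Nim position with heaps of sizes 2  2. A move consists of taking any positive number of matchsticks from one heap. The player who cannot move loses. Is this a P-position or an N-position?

P-position

Compute the nim-sum pairwise:
2 ^ 2 = 0
The nim-sum is 0, so this is a P-position: the player to move is in a losing position under optimal play.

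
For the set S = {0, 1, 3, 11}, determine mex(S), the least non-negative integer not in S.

The values 0, 1 are all present; 2 is the first non-negative integer missing from the set.

2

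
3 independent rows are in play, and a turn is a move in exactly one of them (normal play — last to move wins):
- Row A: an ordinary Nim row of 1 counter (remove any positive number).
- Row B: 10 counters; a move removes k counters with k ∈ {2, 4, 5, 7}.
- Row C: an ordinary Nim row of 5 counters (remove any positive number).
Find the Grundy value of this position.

4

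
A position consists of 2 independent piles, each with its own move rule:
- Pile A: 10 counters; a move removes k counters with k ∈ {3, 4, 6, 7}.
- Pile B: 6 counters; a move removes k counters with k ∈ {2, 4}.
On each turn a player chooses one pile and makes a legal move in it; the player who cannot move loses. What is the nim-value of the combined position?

0

Build the Grundy sequence for pile A with g(k) = mex{g(k−s) : s ∈ {3, 4, 6, 7}, s ≤ k}:
k:     0  1  2  3  4  5  6  7  8  9 10
g(k):  0  0  0  1  1  1  2  2  2  3  0
So g(10) = 0.
For pile B, compute g(0), g(1), … with moves {2, 4}:
g(0) = mex{} = 0
g(1) = mex{} = 0
g(2) = mex{0} = 1
g(3) = mex{0} = 1
g(4) = mex{0,1} = 2
g(5) = mex{0,1} = 2
g(6) = mex{1,2} = 0
So g(6) = 0.
The value of a disjunctive sum is the nim-sum of the parts.
Combined value = 0 ⊕ 0 = 0.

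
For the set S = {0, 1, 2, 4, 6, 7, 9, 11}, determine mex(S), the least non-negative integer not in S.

3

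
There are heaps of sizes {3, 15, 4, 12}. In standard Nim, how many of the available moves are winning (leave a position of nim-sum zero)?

Compute the nim-sum pairwise:
3 ⊕ 15 = 12
12 ⊕ 4 = 8
8 ⊕ 12 = 4
The overall nim-sum is X = 4. A heap of size p has a winning move iff p XOR X < p (reduce it to p XOR X).
  3: 3 XOR 4 = 7 ≥ 3 — no move.
  15: 15 XOR 4 = 11 < 15 — winning move (to 11).
  4: 4 XOR 4 = 0 < 4 — winning move (to 0).
  12: 12 XOR 4 = 8 < 12 — winning move (to 8).
That gives 3 winning moves.

3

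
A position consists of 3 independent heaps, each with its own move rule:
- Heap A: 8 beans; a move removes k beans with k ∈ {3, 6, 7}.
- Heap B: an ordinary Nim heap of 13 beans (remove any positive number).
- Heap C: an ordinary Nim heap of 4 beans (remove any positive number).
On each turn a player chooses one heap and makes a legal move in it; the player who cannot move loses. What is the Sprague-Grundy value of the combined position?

11

Grundy values for heap A (subtraction set {3, 6, 7}):
k:     0  1  2  3  4  5  6  7  8
g(k):  0  0  0  1  1  1  2  2  2
So g(8) = 2.
Heap B is a plain Nim heap of size 13, so its Grundy value is 13.
Heap C is a plain Nim heap of size 4, so its Grundy value is 4.
The value of a disjunctive sum is the nim-sum of the parts.
Combined value = 2 ⊕ 13 ⊕ 4 = 11.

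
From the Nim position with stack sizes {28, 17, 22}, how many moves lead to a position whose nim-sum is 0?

3

Compute the nim-sum pairwise:
28 XOR 17 = 13
13 XOR 22 = 27
The overall nim-sum is X = 27. A stack of size p has a winning move iff p XOR X < p (reduce it to p XOR X).
  28: 28 XOR 27 = 7 < 28 — winning move (to 7).
  17: 17 XOR 27 = 10 < 17 — winning move (to 10).
  22: 22 XOR 27 = 13 < 22 — winning move (to 13).
That gives 3 winning moves.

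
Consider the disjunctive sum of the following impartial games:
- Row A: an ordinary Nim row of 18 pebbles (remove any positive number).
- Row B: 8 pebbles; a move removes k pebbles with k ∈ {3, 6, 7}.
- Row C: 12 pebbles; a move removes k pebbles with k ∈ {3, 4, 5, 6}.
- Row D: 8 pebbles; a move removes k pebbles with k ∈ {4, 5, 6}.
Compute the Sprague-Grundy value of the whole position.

19

Row A is a plain Nim row of size 18, so its Grundy value is 18.
For row B, compute g(0), g(1), … with moves {3, 6, 7}:
k:     0  1  2  3  4  5  6  7  8
g(k):  0  0  0  1  1  1  2  2  2
So g(8) = 2.
Grundy values for row C (subtraction set {3, 4, 5, 6}):
k:     0  1  2  3  4  5  6  7  8  9 10 11 12
g(k):  0  0  0  1  1  1  2  2  2  0  0  0  1
So g(12) = 1.
Build the Grundy sequence for row D with g(k) = mex{g(k−s) : s ∈ {4, 5, 6}, s ≤ k}:
g(0) = mex{} = 0
g(1) = mex{} = 0
g(2) = mex{} = 0
g(3) = mex{} = 0
g(4) = mex{0} = 1
g(5) = mex{0} = 1
g(6) = mex{0} = 1
g(7) = mex{0} = 1
g(8) = mex{0,1} = 2
So g(8) = 2.
The value of a disjunctive sum is the nim-sum of the parts.
Combined value = 18 ⊕ 2 ⊕ 1 ⊕ 2 = 19.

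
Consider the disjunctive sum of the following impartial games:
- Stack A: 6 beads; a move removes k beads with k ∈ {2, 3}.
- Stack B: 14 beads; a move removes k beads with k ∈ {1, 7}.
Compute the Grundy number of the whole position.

For stack A, compute g(0), g(1), … with moves {2, 3}:
g(0) = mex{} = 0
g(1) = mex{} = 0
g(2) = mex{0} = 1
g(3) = mex{0} = 1
g(4) = mex{0,1} = 2
g(5) = mex{1} = 0
g(6) = mex{1,2} = 0
So g(6) = 0.
For stack B, compute g(0), g(1), … with moves {1, 7}:
k:     0  1  2  3  4  5  6  7  8  9 10 11 12 13 14
g(k):  0  1  0  1  0  1  0  1  0  1  0  1  0  1  0
So g(14) = 0.
The value of a disjunctive sum is the nim-sum of the parts.
Combined value = 0 ⊕ 0 = 0.

0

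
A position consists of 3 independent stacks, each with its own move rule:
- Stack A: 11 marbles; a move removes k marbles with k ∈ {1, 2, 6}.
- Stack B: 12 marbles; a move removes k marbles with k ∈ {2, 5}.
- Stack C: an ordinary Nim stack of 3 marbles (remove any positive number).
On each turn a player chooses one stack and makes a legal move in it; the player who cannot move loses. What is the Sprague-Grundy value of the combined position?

Build the Grundy sequence for stack A with g(k) = mex{g(k−s) : s ∈ {1, 2, 6}, s ≤ k}:
g(0) = mex{} = 0
g(1) = mex{0} = 1
g(2) = mex{0,1} = 2
g(3) = mex{1,2} = 0
g(4) = mex{0,2} = 1
g(5) = mex{0,1} = 2
g(6) = mex{0,1,2} = 3
g(7) = mex{1,2,3} = 0
g(8) = mex{0,2,3} = 1
g(9) = mex{0,1} = 2
g(10) = mex{1,2} = 0
g(11) = mex{0,2} = 1
So g(11) = 1.
Build the Grundy sequence for stack B with g(k) = mex{g(k−s) : s ∈ {2, 5}, s ≤ k}:
k:     0  1  2  3  4  5  6  7  8  9 10 11 12
g(k):  0  0  1  1  0  2  1  0  0  1  1  0  2
So g(12) = 2.
Stack C is a plain Nim stack of size 3, so its Grundy value is 3.
The value of a disjunctive sum is the nim-sum of the parts.
Combined value = 1 ⊕ 2 ⊕ 3 = 0.

0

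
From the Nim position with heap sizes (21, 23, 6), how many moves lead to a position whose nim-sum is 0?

3

Nim-sum: 21 ⊕ 23 ⊕ 6 = 4.
The overall nim-sum is X = 4. A heap of size p has a winning move iff p XOR X < p (reduce it to p XOR X).
  21: 21 XOR 4 = 17 < 21 — winning move (to 17).
  23: 23 XOR 4 = 19 < 23 — winning move (to 19).
  6: 6 XOR 4 = 2 < 6 — winning move (to 2).
That gives 3 winning moves.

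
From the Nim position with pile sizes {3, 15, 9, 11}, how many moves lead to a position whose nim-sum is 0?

Nim-sum: 3 ^ 15 ^ 9 ^ 11 = 14.
The overall nim-sum is X = 14. A pile of size p has a winning move iff p XOR X < p (reduce it to p XOR X).
  3: 3 XOR 14 = 13 ≥ 3 — no move.
  15: 15 XOR 14 = 1 < 15 — winning move (to 1).
  9: 9 XOR 14 = 7 < 9 — winning move (to 7).
  11: 11 XOR 14 = 5 < 11 — winning move (to 5).
That gives 3 winning moves.

3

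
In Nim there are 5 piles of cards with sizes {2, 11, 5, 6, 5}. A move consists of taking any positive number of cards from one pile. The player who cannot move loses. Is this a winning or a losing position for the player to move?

Nim-sum: 2 XOR 11 XOR 5 XOR 6 XOR 5 = 15.
The nim-sum is 15 ≠ 0, so this is an N-position: the player to move can win.

Winning position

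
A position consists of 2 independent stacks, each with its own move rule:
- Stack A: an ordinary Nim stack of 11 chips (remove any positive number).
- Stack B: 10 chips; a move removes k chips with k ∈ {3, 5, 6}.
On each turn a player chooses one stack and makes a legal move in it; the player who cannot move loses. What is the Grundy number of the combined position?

11

Stack A is a plain Nim stack of size 11, so its Grundy value is 11.
For stack B, compute g(0), g(1), … with moves {3, 5, 6}:
k:     0  1  2  3  4  5  6  7  8  9 10
g(k):  0  0  0  1  1  1  2  2  2  0  0
So g(10) = 0.
The value of a disjunctive sum is the nim-sum of the parts.
Combined value = 11 ⊕ 0 = 11.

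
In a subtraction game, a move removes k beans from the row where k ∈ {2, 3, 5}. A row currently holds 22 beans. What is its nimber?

Grundy values for subtraction set {2, 3, 5}:
k:     0  1  2  3  4  5  6  7  8  9 10 11 12 13 14 15 16 17 18 19 20 21 22
g(k):  0  0  1  1  2  2  3  0  0  1  1  2  2  3  0  0  1  1  2  2  3  0  0
So g(22) = 0.

0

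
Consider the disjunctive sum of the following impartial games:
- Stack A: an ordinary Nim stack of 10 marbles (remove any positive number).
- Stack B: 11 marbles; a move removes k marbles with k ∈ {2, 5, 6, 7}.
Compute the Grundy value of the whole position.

9

Stack A is a plain Nim stack of size 10, so its Grundy value is 10.
Build the Grundy sequence for stack B with g(k) = mex{g(k−s) : s ∈ {2, 5, 6, 7}, s ≤ k}:
k:     0  1  2  3  4  5  6  7  8  9 10 11
g(k):  0  0  1  1  0  2  1  3  2  2  3  3
So g(11) = 3.
The value of a disjunctive sum is the nim-sum of the parts.
Combined value = 10 ⊕ 3 = 9.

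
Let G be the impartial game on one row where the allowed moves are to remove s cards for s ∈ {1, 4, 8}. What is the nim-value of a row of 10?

3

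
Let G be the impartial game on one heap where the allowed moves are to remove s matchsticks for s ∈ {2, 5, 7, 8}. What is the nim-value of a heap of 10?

Compute g(0), g(1), … for moves {2, 5, 7, 8}:
g(0) = mex{} = 0
g(1) = mex{} = 0
g(2) = mex{0} = 1
g(3) = mex{0} = 1
g(4) = mex{1} = 0
g(5) = mex{0,1} = 2
g(6) = mex{0} = 1
g(7) = mex{0,1,2} = 3
g(8) = mex{0,1} = 2
g(9) = mex{0,1,3} = 2
g(10) = mex{1,2} = 0
So g(10) = 0.

0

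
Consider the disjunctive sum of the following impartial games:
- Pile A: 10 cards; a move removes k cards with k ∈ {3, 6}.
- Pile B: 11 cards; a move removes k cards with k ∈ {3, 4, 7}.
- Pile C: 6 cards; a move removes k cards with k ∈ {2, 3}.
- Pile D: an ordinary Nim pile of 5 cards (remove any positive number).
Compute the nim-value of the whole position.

5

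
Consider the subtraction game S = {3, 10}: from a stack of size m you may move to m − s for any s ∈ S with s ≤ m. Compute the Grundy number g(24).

1

Build the Grundy sequence with g(k) = mex{g(k−s) : s ∈ {3, 10}, s ≤ k}:
k:     0  1  2  3  4  5  6  7  8  9 10 11 12 13 14 15 16 17 18 19 20 21 22 23 24
g(k):  0  0  0  1  1  1  0  0  0  1  1  1  2  0  0  0  1  1  1  0  0  0  1  1  1
So g(24) = 1.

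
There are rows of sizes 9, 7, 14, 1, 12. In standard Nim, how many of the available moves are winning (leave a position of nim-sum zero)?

Write each in binary and XOR column by column:
  1001  (9)
  0111  (7)
  1110  (14)
  0001  (1)
  1100  (12)
  ----
  1101  (13)
The overall nim-sum is X = 13. A row of size p has a winning move iff p XOR X < p (reduce it to p XOR X).
  9: 9 XOR 13 = 4 < 9 — winning move (to 4).
  7: 7 XOR 13 = 10 ≥ 7 — no move.
  14: 14 XOR 13 = 3 < 14 — winning move (to 3).
  1: 1 XOR 13 = 12 ≥ 1 — no move.
  12: 12 XOR 13 = 1 < 12 — winning move (to 1).
That gives 3 winning moves.

3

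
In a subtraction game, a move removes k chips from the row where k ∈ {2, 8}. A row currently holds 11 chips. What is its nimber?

Build the Grundy sequence with g(k) = mex{g(k−s) : s ∈ {2, 8}, s ≤ k}:
k:     0  1  2  3  4  5  6  7  8  9 10 11
g(k):  0  0  1  1  0  0  1  1  2  2  0  0
So g(11) = 0.

0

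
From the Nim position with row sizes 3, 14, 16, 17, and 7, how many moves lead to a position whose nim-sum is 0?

1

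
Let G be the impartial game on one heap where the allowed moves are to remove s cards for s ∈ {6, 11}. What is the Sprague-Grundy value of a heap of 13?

2

Build the Grundy sequence with g(k) = mex{g(k−s) : s ∈ {6, 11}, s ≤ k}:
k:     0  1  2  3  4  5  6  7  8  9 10 11 12 13
g(k):  0  0  0  0  0  0  1  1  1  1  1  1  2  2
So g(13) = 2.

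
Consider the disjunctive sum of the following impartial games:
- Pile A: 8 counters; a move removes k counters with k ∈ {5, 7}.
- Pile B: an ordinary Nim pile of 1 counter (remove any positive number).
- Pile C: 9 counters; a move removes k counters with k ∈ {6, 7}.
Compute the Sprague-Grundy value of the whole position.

1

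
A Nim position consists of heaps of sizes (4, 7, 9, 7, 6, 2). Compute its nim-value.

9

Nim-sum: 4 ^ 7 ^ 9 ^ 7 ^ 6 ^ 2 = 9.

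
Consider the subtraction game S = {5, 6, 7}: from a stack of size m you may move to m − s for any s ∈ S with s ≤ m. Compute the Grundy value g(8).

1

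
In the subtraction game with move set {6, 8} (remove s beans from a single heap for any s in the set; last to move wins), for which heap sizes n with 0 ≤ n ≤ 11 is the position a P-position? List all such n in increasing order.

0, 1, 2, 3, 4, 5

Compute g(0), g(1), … for moves {6, 8}:
k:     0  1  2  3  4  5  6  7  8  9 10 11
g(k):  0  0  0  0  0  0  1  1  1  1  1  1
The P-positions (g = 0) in 0..11 are 0, 1, 2, 3, 4, 5.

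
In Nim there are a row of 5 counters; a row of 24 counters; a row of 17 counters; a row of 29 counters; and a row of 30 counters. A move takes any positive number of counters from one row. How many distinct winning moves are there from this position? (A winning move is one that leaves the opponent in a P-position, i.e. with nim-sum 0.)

3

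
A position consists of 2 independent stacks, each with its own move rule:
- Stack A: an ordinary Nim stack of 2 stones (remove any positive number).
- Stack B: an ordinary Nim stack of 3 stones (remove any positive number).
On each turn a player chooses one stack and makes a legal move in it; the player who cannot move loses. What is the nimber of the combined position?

1

Stack A is a plain Nim stack of size 2, so its Grundy value is 2.
Stack B is a plain Nim stack of size 3, so its Grundy value is 3.
By the Sprague-Grundy theorem, the Grundy value of a sum of independent games is the XOR of the component values.
Combined value = 2 XOR 3 = 1.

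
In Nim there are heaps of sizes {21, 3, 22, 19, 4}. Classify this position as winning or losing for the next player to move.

Winning position

Compute the nim-sum pairwise:
21 ⊕ 3 = 22
22 ⊕ 22 = 0
0 ⊕ 19 = 19
19 ⊕ 4 = 23
The nim-sum is 23 ≠ 0, so this is an N-position: the player to move can win.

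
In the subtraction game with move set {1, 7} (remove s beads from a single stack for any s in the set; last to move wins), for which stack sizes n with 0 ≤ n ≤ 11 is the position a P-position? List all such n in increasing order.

Compute g(0), g(1), … for moves {1, 7}:
k:     0  1  2  3  4  5  6  7  8  9 10 11
g(k):  0  1  0  1  0  1  0  1  0  1  0  1
The P-positions (g = 0) in 0..11 are 0, 2, 4, 6, 8, 10.

0, 2, 4, 6, 8, 10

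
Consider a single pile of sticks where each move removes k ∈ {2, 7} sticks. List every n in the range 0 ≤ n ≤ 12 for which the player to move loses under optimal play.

0, 1, 4, 5, 9, 10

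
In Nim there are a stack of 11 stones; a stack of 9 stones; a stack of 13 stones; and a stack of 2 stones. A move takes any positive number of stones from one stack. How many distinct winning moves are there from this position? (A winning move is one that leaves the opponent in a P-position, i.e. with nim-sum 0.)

3

In binary:
  1011  (11)
  1001  (9)
  1101  (13)
  0010  (2)
  ----
  1101  (13)
The overall nim-sum is X = 13. A stack of size p has a winning move iff p XOR X < p (reduce it to p XOR X).
  11: 11 XOR 13 = 6 < 11 — winning move (to 6).
  9: 9 XOR 13 = 4 < 9 — winning move (to 4).
  13: 13 XOR 13 = 0 < 13 — winning move (to 0).
  2: 2 XOR 13 = 15 ≥ 2 — no move.
That gives 3 winning moves.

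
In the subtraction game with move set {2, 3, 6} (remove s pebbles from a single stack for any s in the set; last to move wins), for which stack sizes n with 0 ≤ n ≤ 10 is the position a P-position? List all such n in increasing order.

0, 1, 5, 9, 10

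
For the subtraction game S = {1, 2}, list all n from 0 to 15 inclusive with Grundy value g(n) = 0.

0, 3, 6, 9, 12, 15

Build the Grundy sequence with g(k) = mex{g(k−s) : s ∈ {1, 2}, s ≤ k}:
k:     0  1  2  3  4  5  6  7  8  9 10 11 12 13 14 15
g(k):  0  1  2  0  1  2  0  1  2  0  1  2  0  1  2  0
The P-positions (g = 0) in 0..15 are 0, 3, 6, 9, 12, 15.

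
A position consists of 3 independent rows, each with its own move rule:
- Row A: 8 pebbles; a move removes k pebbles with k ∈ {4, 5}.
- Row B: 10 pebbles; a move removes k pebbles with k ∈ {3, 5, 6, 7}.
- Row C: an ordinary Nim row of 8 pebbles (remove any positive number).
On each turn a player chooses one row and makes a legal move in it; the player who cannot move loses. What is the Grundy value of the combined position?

10

Grundy values for row A (subtraction set {4, 5}):
k:     0  1  2  3  4  5  6  7  8
g(k):  0  0  0  0  1  1  1  1  2
So g(8) = 2.
For row B, compute g(0), g(1), … with moves {3, 5, 6, 7}:
g(0) = mex{} = 0
g(1) = mex{} = 0
g(2) = mex{} = 0
g(3) = mex{0} = 1
g(4) = mex{0} = 1
g(5) = mex{0} = 1
g(6) = mex{0,1} = 2
g(7) = mex{0,1} = 2
g(8) = mex{0,1} = 2
g(9) = mex{0,1,2} = 3
g(10) = mex{1,2} = 0
So g(10) = 0.
Row C is a plain Nim row of size 8, so its Grundy value is 8.
By the Sprague-Grundy theorem, the Grundy value of a sum of independent games is the XOR of the component values.
Combined value = 2 XOR 0 XOR 8 = 10.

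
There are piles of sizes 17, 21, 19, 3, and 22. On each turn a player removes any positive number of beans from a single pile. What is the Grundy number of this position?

2

In binary:
  10001  (17)
  10101  (21)
  10011  (19)
  00011  (3)
  10110  (22)
  -----
  00010  (2)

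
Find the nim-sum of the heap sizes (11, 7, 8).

4

Bitwise XOR of the heap sizes:
  1011  (11)
  0111  (7)
  1000  (8)
  ----
  0100  (4)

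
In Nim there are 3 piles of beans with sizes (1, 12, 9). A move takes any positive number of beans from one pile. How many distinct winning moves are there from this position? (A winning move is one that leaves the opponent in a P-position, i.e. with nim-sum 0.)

1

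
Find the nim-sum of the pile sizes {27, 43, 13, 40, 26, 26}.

Bitwise XOR of the heap sizes:
  011011  (27)
  101011  (43)
  001101  (13)
  101000  (40)
  011010  (26)
  011010  (26)
  ------
  010101  (21)

21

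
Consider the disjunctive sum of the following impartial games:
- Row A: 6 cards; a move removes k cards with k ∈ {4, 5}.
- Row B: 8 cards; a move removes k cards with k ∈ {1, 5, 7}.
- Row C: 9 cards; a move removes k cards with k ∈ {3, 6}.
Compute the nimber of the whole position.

1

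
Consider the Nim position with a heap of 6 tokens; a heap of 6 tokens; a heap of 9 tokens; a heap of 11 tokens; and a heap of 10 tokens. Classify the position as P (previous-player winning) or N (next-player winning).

N-position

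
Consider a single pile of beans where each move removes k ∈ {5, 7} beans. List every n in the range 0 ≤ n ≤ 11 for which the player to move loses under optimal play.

0, 1, 2, 3, 4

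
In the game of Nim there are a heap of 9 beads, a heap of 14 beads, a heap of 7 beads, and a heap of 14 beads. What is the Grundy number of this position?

Compute the nim-sum pairwise:
9 ^ 14 = 7
7 ^ 7 = 0
0 ^ 14 = 14

14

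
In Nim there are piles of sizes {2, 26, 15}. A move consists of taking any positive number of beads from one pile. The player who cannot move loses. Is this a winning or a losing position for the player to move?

Winning position

In binary:
  00010  (2)
  11010  (26)
  01111  (15)
  -----
  10111  (23)
The nim-sum is 23 ≠ 0, so this is an N-position: the player to move can win.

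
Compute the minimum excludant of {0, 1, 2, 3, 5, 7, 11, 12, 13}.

The values 0, 1, 2, 3 are all present; 4 is the first non-negative integer missing from the set.

4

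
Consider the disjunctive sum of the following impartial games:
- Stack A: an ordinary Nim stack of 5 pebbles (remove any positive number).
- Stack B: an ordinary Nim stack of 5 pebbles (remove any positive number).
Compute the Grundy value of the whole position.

0

Stack A is a plain Nim stack of size 5, so its Grundy value is 5.
Stack B is a plain Nim stack of size 5, so its Grundy value is 5.
By the Sprague-Grundy theorem, the Grundy value of a sum of independent games is the XOR of the component values.
Combined value = 5 ⊕ 5 = 0.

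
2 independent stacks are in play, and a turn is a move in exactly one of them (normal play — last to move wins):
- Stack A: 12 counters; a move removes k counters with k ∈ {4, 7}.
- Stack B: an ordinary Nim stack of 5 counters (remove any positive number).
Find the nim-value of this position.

5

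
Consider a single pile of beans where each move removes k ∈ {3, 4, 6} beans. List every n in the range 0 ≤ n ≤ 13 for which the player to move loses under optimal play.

0, 1, 2, 9, 10, 11

Grundy values for subtraction set {3, 4, 6}:
k:     0  1  2  3  4  5  6  7  8  9 10 11 12 13
g(k):  0  0  0  1  1  1  2  2  2  0  0  0  1  1
The P-positions (g = 0) in 0..13 are 0, 1, 2, 9, 10, 11.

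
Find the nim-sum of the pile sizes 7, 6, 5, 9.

In binary:
  0111  (7)
  0110  (6)
  0101  (5)
  1001  (9)
  ----
  1101  (13)

13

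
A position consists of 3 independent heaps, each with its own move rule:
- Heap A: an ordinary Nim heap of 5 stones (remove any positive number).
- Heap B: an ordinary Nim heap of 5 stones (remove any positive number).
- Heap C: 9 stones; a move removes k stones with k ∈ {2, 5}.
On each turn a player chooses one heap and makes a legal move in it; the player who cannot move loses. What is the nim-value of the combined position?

Heap A is a plain Nim heap of size 5, so its Grundy value is 5.
Heap B is a plain Nim heap of size 5, so its Grundy value is 5.
For heap C, compute g(0), g(1), … with moves {2, 5}:
k:     0  1  2  3  4  5  6  7  8  9
g(k):  0  0  1  1  0  2  1  0  0  1
So g(9) = 1.
The value of a disjunctive sum is the nim-sum of the parts.
Combined value = 5 ⊕ 5 ⊕ 1 = 1.

1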